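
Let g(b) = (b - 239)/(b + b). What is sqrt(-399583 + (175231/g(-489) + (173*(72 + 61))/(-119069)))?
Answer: I*sqrt(1573459842243841643)/3095794 ≈ 405.19*I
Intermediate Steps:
g(b) = (-239 + b)/(2*b) (g(b) = (-239 + b)/((2*b)) = (-239 + b)*(1/(2*b)) = (-239 + b)/(2*b))
sqrt(-399583 + (175231/g(-489) + (173*(72 + 61))/(-119069))) = sqrt(-399583 + (175231/(((1/2)*(-239 - 489)/(-489))) + (173*(72 + 61))/(-119069))) = sqrt(-399583 + (175231/(((1/2)*(-1/489)*(-728))) + (173*133)*(-1/119069))) = sqrt(-399583 + (175231/(364/489) + 23009*(-1/119069))) = sqrt(-399583 + (175231*(489/364) - 23009/119069)) = sqrt(-399583 + (12241137/52 - 23009/119069)) = sqrt(-399583 + 1457538744985/6191588) = sqrt(-1016514562819/6191588) = I*sqrt(1573459842243841643)/3095794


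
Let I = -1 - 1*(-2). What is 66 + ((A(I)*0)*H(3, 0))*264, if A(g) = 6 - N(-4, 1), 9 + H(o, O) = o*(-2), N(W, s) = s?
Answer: 66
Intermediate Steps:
I = 1 (I = -1 + 2 = 1)
H(o, O) = -9 - 2*o (H(o, O) = -9 + o*(-2) = -9 - 2*o)
A(g) = 5 (A(g) = 6 - 1*1 = 6 - 1 = 5)
66 + ((A(I)*0)*H(3, 0))*264 = 66 + ((5*0)*(-9 - 2*3))*264 = 66 + (0*(-9 - 6))*264 = 66 + (0*(-15))*264 = 66 + 0*264 = 66 + 0 = 66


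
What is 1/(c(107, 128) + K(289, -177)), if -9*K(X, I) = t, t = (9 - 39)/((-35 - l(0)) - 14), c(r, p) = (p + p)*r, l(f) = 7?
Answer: 84/2300923 ≈ 3.6507e-5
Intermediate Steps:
c(r, p) = 2*p*r (c(r, p) = (2*p)*r = 2*p*r)
t = 15/28 (t = (9 - 39)/((-35 - 1*7) - 14) = -30/((-35 - 7) - 14) = -30/(-42 - 14) = -30/(-56) = -30*(-1/56) = 15/28 ≈ 0.53571)
K(X, I) = -5/84 (K(X, I) = -1/9*15/28 = -5/84)
1/(c(107, 128) + K(289, -177)) = 1/(2*128*107 - 5/84) = 1/(27392 - 5/84) = 1/(2300923/84) = 84/2300923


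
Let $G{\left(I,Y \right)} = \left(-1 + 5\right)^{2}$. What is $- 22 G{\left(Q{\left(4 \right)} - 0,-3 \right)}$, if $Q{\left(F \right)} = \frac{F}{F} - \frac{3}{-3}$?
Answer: $-352$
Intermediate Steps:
$Q{\left(F \right)} = 2$ ($Q{\left(F \right)} = 1 - -1 = 1 + 1 = 2$)
$G{\left(I,Y \right)} = 16$ ($G{\left(I,Y \right)} = 4^{2} = 16$)
$- 22 G{\left(Q{\left(4 \right)} - 0,-3 \right)} = \left(-22\right) 16 = -352$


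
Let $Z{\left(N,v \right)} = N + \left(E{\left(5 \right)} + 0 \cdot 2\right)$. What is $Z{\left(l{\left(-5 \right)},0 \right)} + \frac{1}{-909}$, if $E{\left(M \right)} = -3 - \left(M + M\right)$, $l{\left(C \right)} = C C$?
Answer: $\frac{10907}{909} \approx 11.999$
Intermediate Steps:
$l{\left(C \right)} = C^{2}$
$E{\left(M \right)} = -3 - 2 M$
$Z{\left(N,v \right)} = -13 + N$ ($Z{\left(N,v \right)} = N + \left(\left(-3 - 10\right) + 0 \cdot 2\right) = N + \left(\left(-3 - 10\right) + 0\right) = N + \left(-13 + 0\right) = N - 13 = -13 + N$)
$Z{\left(l{\left(-5 \right)},0 \right)} + \frac{1}{-909} = \left(-13 + \left(-5\right)^{2}\right) + \frac{1}{-909} = \left(-13 + 25\right) - \frac{1}{909} = 12 - \frac{1}{909} = \frac{10907}{909}$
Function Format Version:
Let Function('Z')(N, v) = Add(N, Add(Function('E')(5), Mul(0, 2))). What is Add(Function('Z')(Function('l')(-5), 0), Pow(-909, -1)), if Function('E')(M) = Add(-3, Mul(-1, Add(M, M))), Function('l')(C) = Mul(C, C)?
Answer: Rational(10907, 909) ≈ 11.999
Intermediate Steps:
Function('l')(C) = Pow(C, 2)
Function('E')(M) = Add(-3, Mul(-2, M)) (Function('E')(M) = Add(-3, Mul(-1, Mul(2, M))) = Add(-3, Mul(-2, M)))
Function('Z')(N, v) = Add(-13, N) (Function('Z')(N, v) = Add(N, Add(Add(-3, Mul(-2, 5)), Mul(0, 2))) = Add(N, Add(Add(-3, -10), 0)) = Add(N, Add(-13, 0)) = Add(N, -13) = Add(-13, N))
Add(Function('Z')(Function('l')(-5), 0), Pow(-909, -1)) = Add(Add(-13, Pow(-5, 2)), Pow(-909, -1)) = Add(Add(-13, 25), Rational(-1, 909)) = Add(12, Rational(-1, 909)) = Rational(10907, 909)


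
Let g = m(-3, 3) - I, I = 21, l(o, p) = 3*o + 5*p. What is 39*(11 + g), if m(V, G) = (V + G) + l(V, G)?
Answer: -156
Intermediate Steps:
m(V, G) = 4*V + 6*G (m(V, G) = (V + G) + (3*V + 5*G) = (G + V) + (3*V + 5*G) = 4*V + 6*G)
g = -15 (g = (4*(-3) + 6*3) - 1*21 = (-12 + 18) - 21 = 6 - 21 = -15)
39*(11 + g) = 39*(11 - 15) = 39*(-4) = -156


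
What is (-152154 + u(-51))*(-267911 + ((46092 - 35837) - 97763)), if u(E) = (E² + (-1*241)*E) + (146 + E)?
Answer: 48751757973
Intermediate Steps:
u(E) = 146 + E² - 240*E (u(E) = (E² - 241*E) + (146 + E) = 146 + E² - 240*E)
(-152154 + u(-51))*(-267911 + ((46092 - 35837) - 97763)) = (-152154 + (146 + (-51)² - 240*(-51)))*(-267911 + ((46092 - 35837) - 97763)) = (-152154 + (146 + 2601 + 12240))*(-267911 + (10255 - 97763)) = (-152154 + 14987)*(-267911 - 87508) = -137167*(-355419) = 48751757973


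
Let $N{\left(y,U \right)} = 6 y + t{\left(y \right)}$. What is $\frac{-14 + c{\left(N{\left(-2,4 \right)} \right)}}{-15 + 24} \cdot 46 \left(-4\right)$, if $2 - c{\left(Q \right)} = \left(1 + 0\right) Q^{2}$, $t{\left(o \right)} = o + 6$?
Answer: $\frac{13984}{9} \approx 1553.8$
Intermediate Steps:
$t{\left(o \right)} = 6 + o$
$N{\left(y,U \right)} = 6 + 7 y$ ($N{\left(y,U \right)} = 6 y + \left(6 + y\right) = 6 + 7 y$)
$c{\left(Q \right)} = 2 - Q^{2}$ ($c{\left(Q \right)} = 2 - \left(1 + 0\right) Q^{2} = 2 - 1 Q^{2} = 2 - Q^{2}$)
$\frac{-14 + c{\left(N{\left(-2,4 \right)} \right)}}{-15 + 24} \cdot 46 \left(-4\right) = \frac{-14 + \left(2 - \left(6 + 7 \left(-2\right)\right)^{2}\right)}{-15 + 24} \cdot 46 \left(-4\right) = \frac{-14 + \left(2 - \left(6 - 14\right)^{2}\right)}{9} \cdot 46 \left(-4\right) = \left(-14 + \left(2 - \left(-8\right)^{2}\right)\right) \frac{1}{9} \cdot 46 \left(-4\right) = \left(-14 + \left(2 - 64\right)\right) \frac{1}{9} \cdot 46 \left(-4\right) = \left(-14 - 62\right) \frac{1}{9} \cdot 46 \left(-4\right) = \left(-76\right) \frac{1}{9} \cdot 46 \left(-4\right) = \left(- \frac{76}{9}\right) 46 \left(-4\right) = \left(- \frac{3496}{9}\right) \left(-4\right) = \frac{13984}{9}$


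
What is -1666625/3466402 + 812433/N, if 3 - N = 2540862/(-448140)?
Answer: 4124359725104915/44012906194 ≈ 93708.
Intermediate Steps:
N = 647547/74690 (N = 3 - 2540862/(-448140) = 3 - 2540862*(-1)/448140 = 3 - 1*(-423477/74690) = 3 + 423477/74690 = 647547/74690 ≈ 8.6698)
-1666625/3466402 + 812433/N = -1666625/3466402 + 812433/(647547/74690) = -1666625*1/3466402 + 812433*(74690/647547) = -1666625/3466402 + 20226873590/215849 = 4124359725104915/44012906194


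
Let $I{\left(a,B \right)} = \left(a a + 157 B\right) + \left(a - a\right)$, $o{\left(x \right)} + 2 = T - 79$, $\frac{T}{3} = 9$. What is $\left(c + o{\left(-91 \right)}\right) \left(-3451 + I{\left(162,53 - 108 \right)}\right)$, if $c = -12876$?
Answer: $-183062940$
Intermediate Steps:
$T = 27$ ($T = 3 \cdot 9 = 27$)
$o{\left(x \right)} = -54$ ($o{\left(x \right)} = -2 + \left(27 - 79\right) = -2 - 52 = -54$)
$I{\left(a,B \right)} = a^{2} + 157 B$ ($I{\left(a,B \right)} = \left(a^{2} + 157 B\right) + 0 = a^{2} + 157 B$)
$\left(c + o{\left(-91 \right)}\right) \left(-3451 + I{\left(162,53 - 108 \right)}\right) = \left(-12876 - 54\right) \left(-3451 + \left(162^{2} + 157 \left(53 - 108\right)\right)\right) = - 12930 \left(-3451 + \left(26244 + 157 \left(-55\right)\right)\right) = - 12930 \left(-3451 + \left(26244 - 8635\right)\right) = - 12930 \left(-3451 + 17609\right) = \left(-12930\right) 14158 = -183062940$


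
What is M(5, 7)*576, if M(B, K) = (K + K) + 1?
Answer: 8640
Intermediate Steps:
M(B, K) = 1 + 2*K (M(B, K) = 2*K + 1 = 1 + 2*K)
M(5, 7)*576 = (1 + 2*7)*576 = (1 + 14)*576 = 15*576 = 8640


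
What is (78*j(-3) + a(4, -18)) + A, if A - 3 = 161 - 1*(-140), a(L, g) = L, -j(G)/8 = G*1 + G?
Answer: 4052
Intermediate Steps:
j(G) = -16*G (j(G) = -8*(G*1 + G) = -8*(G + G) = -16*G)
A = 304 (A = 3 + (161 - 1*(-140)) = 3 + (161 + 140) = 3 + 301 = 304)
(78*j(-3) + a(4, -18)) + A = (78*(-16*(-3)) + 4) + 304 = (78*48 + 4) + 304 = (3744 + 4) + 304 = 3748 + 304 = 4052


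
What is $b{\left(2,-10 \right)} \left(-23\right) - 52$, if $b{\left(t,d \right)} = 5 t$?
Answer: $-282$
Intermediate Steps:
$b{\left(2,-10 \right)} \left(-23\right) - 52 = 5 \cdot 2 \left(-23\right) - 52 = 10 \left(-23\right) - 52 = -230 - 52 = -282$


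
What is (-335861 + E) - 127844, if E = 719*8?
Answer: -457953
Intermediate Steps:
E = 5752
(-335861 + E) - 127844 = (-335861 + 5752) - 127844 = -330109 - 127844 = -457953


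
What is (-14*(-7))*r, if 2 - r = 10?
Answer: -784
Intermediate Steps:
r = -8 (r = 2 - 1*10 = 2 - 10 = -8)
(-14*(-7))*r = -14*(-7)*(-8) = 98*(-8) = -784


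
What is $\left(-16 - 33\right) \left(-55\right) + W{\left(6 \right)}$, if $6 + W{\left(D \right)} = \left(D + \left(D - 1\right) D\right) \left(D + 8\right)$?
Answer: $3193$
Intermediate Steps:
$W{\left(D \right)} = -6 + \left(8 + D\right) \left(D + D \left(-1 + D\right)\right)$ ($W{\left(D \right)} = -6 + \left(D + \left(D - 1\right) D\right) \left(D + 8\right) = -6 + \left(D + \left(-1 + D\right) D\right) \left(8 + D\right) = -6 + \left(D + D \left(-1 + D\right)\right) \left(8 + D\right) = -6 + \left(8 + D\right) \left(D + D \left(-1 + D\right)\right)$)
$\left(-16 - 33\right) \left(-55\right) + W{\left(6 \right)} = \left(-16 - 33\right) \left(-55\right) + \left(-6 + 6^{3} + 8 \cdot 6^{2}\right) = \left(-49\right) \left(-55\right) + \left(-6 + 216 + 8 \cdot 36\right) = 2695 + \left(-6 + 216 + 288\right) = 2695 + 498 = 3193$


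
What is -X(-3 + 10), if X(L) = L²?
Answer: -49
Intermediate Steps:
-X(-3 + 10) = -(-3 + 10)² = -1*7² = -1*49 = -49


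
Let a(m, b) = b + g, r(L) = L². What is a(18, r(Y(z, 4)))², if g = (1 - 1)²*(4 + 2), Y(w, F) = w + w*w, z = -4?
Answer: 20736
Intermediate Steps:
Y(w, F) = w + w²
g = 0 (g = 0²*6 = 0*6 = 0)
a(m, b) = b (a(m, b) = b + 0 = b)
a(18, r(Y(z, 4)))² = ((-4*(1 - 4))²)² = ((-4*(-3))²)² = (12²)² = 144² = 20736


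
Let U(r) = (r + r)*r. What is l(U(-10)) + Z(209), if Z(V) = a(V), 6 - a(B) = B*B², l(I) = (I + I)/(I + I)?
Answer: -9129322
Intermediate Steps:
U(r) = 2*r² (U(r) = (2*r)*r = 2*r²)
l(I) = 1 (l(I) = (2*I)/((2*I)) = (2*I)*(1/(2*I)) = 1)
a(B) = 6 - B³ (a(B) = 6 - B*B² = 6 - B³)
Z(V) = 6 - V³
l(U(-10)) + Z(209) = 1 + (6 - 1*209³) = 1 + (6 - 1*9129329) = 1 + (6 - 9129329) = 1 - 9129323 = -9129322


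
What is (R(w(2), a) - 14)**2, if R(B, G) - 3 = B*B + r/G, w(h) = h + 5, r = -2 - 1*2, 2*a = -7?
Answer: 75076/49 ≈ 1532.2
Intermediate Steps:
a = -7/2 (a = (1/2)*(-7) = -7/2 ≈ -3.5000)
r = -4 (r = -2 - 2 = -4)
w(h) = 5 + h
R(B, G) = 3 + B**2 - 4/G (R(B, G) = 3 + (B*B - 4/G) = 3 + (B**2 - 4/G) = 3 + B**2 - 4/G)
(R(w(2), a) - 14)**2 = ((3 + (5 + 2)**2 - 4/(-7/2)) - 14)**2 = ((3 + 7**2 - 4*(-2/7)) - 14)**2 = ((3 + 49 + 8/7) - 14)**2 = (372/7 - 14)**2 = (274/7)**2 = 75076/49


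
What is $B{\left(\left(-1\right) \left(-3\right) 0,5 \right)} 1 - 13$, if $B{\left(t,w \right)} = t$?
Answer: $-13$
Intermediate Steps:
$B{\left(\left(-1\right) \left(-3\right) 0,5 \right)} 1 - 13 = \left(-1\right) \left(-3\right) 0 \cdot 1 - 13 = 3 \cdot 0 \cdot 1 - 13 = 0 \cdot 1 - 13 = 0 - 13 = -13$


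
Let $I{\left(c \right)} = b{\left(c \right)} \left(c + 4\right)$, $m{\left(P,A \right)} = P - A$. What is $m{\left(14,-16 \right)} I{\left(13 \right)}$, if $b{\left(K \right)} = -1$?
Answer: $-510$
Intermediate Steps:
$I{\left(c \right)} = -4 - c$ ($I{\left(c \right)} = - (c + 4) = - (4 + c) = -4 - c$)
$m{\left(14,-16 \right)} I{\left(13 \right)} = \left(14 - -16\right) \left(-4 - 13\right) = \left(14 + 16\right) \left(-4 - 13\right) = 30 \left(-17\right) = -510$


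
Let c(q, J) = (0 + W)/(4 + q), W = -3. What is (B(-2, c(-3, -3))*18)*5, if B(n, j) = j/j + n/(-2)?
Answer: 180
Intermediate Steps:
c(q, J) = -3/(4 + q) (c(q, J) = (0 - 3)/(4 + q) = -3/(4 + q))
B(n, j) = 1 - n/2 (B(n, j) = 1 + n*(-1/2) = 1 - n/2)
(B(-2, c(-3, -3))*18)*5 = ((1 - 1/2*(-2))*18)*5 = ((1 + 1)*18)*5 = (2*18)*5 = 36*5 = 180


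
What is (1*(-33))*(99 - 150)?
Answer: 1683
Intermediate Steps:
(1*(-33))*(99 - 150) = -33*(-51) = 1683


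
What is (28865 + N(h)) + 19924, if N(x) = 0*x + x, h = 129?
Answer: 48918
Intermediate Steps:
N(x) = x (N(x) = 0 + x = x)
(28865 + N(h)) + 19924 = (28865 + 129) + 19924 = 28994 + 19924 = 48918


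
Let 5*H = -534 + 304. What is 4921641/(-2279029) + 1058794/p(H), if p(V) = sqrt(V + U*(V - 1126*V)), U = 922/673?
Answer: -4921641/2279029 + 529397*sqrt(32090350766)/23841271 ≈ 3975.6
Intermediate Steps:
H = -46 (H = (-534 + 304)/5 = (1/5)*(-230) = -46)
U = 922/673 (U = 922*(1/673) = 922/673 ≈ 1.3700)
p(V) = sqrt(697616321)*sqrt(-V)/673 (p(V) = sqrt(V + 922*(V - 1126*V)/673) = sqrt(V + 922*(-1125*V)/673) = sqrt(V - 1037250*V/673) = sqrt(-1036577*V/673) = sqrt(697616321)*sqrt(-V)/673)
4921641/(-2279029) + 1058794/p(H) = 4921641/(-2279029) + 1058794/((sqrt(697616321)*sqrt(-1*(-46))/673)) = 4921641*(-1/2279029) + 1058794/((sqrt(697616321)*sqrt(46)/673)) = -4921641/2279029 + 1058794/((sqrt(32090350766)/673)) = -4921641/2279029 + 1058794*(sqrt(32090350766)/47682542) = -4921641/2279029 + 529397*sqrt(32090350766)/23841271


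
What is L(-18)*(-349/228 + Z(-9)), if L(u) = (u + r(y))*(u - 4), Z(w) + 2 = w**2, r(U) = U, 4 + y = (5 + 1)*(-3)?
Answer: 3885860/57 ≈ 68173.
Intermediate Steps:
y = -22 (y = -4 + (5 + 1)*(-3) = -4 + 6*(-3) = -4 - 18 = -22)
Z(w) = -2 + w**2
L(u) = (-22 + u)*(-4 + u) (L(u) = (u - 22)*(u - 4) = (-22 + u)*(-4 + u))
L(-18)*(-349/228 + Z(-9)) = (88 + (-18)**2 - 26*(-18))*(-349/228 + (-2 + (-9)**2)) = (88 + 324 + 468)*(-349*1/228 + (-2 + 81)) = 880*(-349/228 + 79) = 880*(17663/228) = 3885860/57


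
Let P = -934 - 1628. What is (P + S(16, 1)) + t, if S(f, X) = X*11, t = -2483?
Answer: -5034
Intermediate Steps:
P = -2562
S(f, X) = 11*X
(P + S(16, 1)) + t = (-2562 + 11*1) - 2483 = (-2562 + 11) - 2483 = -2551 - 2483 = -5034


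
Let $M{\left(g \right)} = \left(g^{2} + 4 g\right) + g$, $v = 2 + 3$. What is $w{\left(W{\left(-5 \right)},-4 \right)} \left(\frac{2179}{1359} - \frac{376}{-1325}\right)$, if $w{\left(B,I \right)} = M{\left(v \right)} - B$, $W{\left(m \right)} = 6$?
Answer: $\frac{149518996}{1800675} \approx 83.035$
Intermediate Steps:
$v = 5$
$M{\left(g \right)} = g^{2} + 5 g$
$w{\left(B,I \right)} = 50 - B$ ($w{\left(B,I \right)} = 5 \left(5 + 5\right) - B = 5 \cdot 10 - B = 50 - B$)
$w{\left(W{\left(-5 \right)},-4 \right)} \left(\frac{2179}{1359} - \frac{376}{-1325}\right) = \left(50 - 6\right) \left(\frac{2179}{1359} - \frac{376}{-1325}\right) = \left(50 - 6\right) \left(2179 \cdot \frac{1}{1359} - - \frac{376}{1325}\right) = 44 \left(\frac{2179}{1359} + \frac{376}{1325}\right) = 44 \cdot \frac{3398159}{1800675} = \frac{149518996}{1800675}$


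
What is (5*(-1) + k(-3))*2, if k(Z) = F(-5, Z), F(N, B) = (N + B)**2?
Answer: 118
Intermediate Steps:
F(N, B) = (B + N)**2
k(Z) = (-5 + Z)**2 (k(Z) = (Z - 5)**2 = (-5 + Z)**2)
(5*(-1) + k(-3))*2 = (5*(-1) + (-5 - 3)**2)*2 = (-5 + (-8)**2)*2 = (-5 + 64)*2 = 59*2 = 118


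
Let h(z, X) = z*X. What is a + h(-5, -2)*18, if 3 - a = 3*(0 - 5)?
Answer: 198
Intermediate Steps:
h(z, X) = X*z
a = 18 (a = 3 - 3*(0 - 5) = 3 - 3*(-5) = 3 - 1*(-15) = 3 + 15 = 18)
a + h(-5, -2)*18 = 18 - 2*(-5)*18 = 18 + 10*18 = 18 + 180 = 198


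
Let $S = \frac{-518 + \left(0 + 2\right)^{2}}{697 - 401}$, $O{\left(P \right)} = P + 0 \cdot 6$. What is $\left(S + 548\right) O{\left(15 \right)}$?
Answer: $\frac{1212705}{148} \approx 8194.0$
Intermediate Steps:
$O{\left(P \right)} = P$ ($O{\left(P \right)} = P + 0 = P$)
$S = - \frac{257}{148}$ ($S = \frac{-518 + 2^{2}}{296} = \left(-518 + 4\right) \frac{1}{296} = \left(-514\right) \frac{1}{296} = - \frac{257}{148} \approx -1.7365$)
$\left(S + 548\right) O{\left(15 \right)} = \left(- \frac{257}{148} + 548\right) 15 = \frac{80847}{148} \cdot 15 = \frac{1212705}{148}$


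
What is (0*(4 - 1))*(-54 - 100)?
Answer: 0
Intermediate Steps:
(0*(4 - 1))*(-54 - 100) = (0*3)*(-154) = 0*(-154) = 0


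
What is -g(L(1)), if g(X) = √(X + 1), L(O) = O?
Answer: -√2 ≈ -1.4142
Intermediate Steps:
g(X) = √(1 + X)
-g(L(1)) = -√(1 + 1) = -√2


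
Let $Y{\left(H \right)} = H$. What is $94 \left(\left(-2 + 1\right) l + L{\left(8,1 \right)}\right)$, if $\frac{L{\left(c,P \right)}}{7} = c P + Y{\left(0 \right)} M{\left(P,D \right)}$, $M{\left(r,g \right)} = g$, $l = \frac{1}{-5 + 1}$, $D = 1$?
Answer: $\frac{10575}{2} \approx 5287.5$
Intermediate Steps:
$l = - \frac{1}{4}$ ($l = \frac{1}{-4} = - \frac{1}{4} \approx -0.25$)
$L{\left(c,P \right)} = 7 P c$ ($L{\left(c,P \right)} = 7 \left(c P + 0 \cdot 1\right) = 7 \left(P c + 0\right) = 7 P c$)
$94 \left(\left(-2 + 1\right) l + L{\left(8,1 \right)}\right) = 94 \left(\left(-2 + 1\right) \left(- \frac{1}{4}\right) + 7 \cdot 1 \cdot 8\right) = 94 \left(\left(-1\right) \left(- \frac{1}{4}\right) + 56\right) = 94 \left(\frac{1}{4} + 56\right) = 94 \cdot \frac{225}{4} = \frac{10575}{2}$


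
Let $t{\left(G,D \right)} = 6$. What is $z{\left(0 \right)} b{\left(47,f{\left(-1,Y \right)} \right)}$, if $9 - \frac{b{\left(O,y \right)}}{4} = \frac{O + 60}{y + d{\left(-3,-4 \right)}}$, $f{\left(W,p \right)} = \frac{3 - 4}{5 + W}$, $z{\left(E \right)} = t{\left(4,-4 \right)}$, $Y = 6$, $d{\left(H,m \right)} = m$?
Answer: $\frac{13944}{17} \approx 820.24$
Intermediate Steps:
$z{\left(E \right)} = 6$
$f{\left(W,p \right)} = - \frac{1}{5 + W}$
$b{\left(O,y \right)} = 36 - \frac{4 \left(60 + O\right)}{-4 + y}$ ($b{\left(O,y \right)} = 36 - 4 \frac{O + 60}{y - 4} = 36 - 4 \frac{60 + O}{-4 + y} = 36 - \frac{4 \left(60 + O\right)}{-4 + y}$)
$z{\left(0 \right)} b{\left(47,f{\left(-1,Y \right)} \right)} = 6 \frac{4 \left(-96 - 47 + 9 \left(- \frac{1}{5 - 1}\right)\right)}{-4 - \frac{1}{5 - 1}} = 6 \frac{4 \left(-96 - 47 + 9 \left(- \frac{1}{4}\right)\right)}{-4 - \frac{1}{4}} = 6 \frac{4 \left(-96 - 47 - \frac{9}{4}\right)}{- \frac{17}{4}} = 6 \cdot 4 \left(- \frac{4}{17}\right) \left(- \frac{581}{4}\right) = 6 \cdot \frac{2324}{17} = \frac{13944}{17}$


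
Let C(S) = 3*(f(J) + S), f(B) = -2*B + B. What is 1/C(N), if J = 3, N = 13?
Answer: 1/30 ≈ 0.033333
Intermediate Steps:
f(B) = -B
C(S) = -9 + 3*S (C(S) = 3*(-1*3 + S) = 3*(-3 + S) = -9 + 3*S)
1/C(N) = 1/(-9 + 3*13) = 1/(-9 + 39) = 1/30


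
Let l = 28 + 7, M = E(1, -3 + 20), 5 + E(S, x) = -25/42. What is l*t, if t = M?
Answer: -1175/6 ≈ -195.83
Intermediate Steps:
E(S, x) = -235/42 (E(S, x) = -5 - 25/42 = -235/42)
M = -235/42 ≈ -5.5952
t = -235/42 ≈ -5.5952
l = 35
l*t = 35*(-235/42) = -1175/6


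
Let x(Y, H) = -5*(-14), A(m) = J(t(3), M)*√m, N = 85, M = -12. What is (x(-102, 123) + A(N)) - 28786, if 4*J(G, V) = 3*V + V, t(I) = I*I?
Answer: -28716 - 12*√85 ≈ -28827.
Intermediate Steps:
t(I) = I²
J(G, V) = V (J(G, V) = (3*V + V)/4 = (4*V)/4 = V)
A(m) = -12*√m
x(Y, H) = 70
(x(-102, 123) + A(N)) - 28786 = (70 - 12*√85) - 28786 = -28716 - 12*√85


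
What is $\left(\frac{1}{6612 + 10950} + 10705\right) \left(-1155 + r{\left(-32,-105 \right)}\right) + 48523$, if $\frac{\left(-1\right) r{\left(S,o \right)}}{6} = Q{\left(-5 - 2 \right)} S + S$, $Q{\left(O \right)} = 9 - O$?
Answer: $\frac{132448904975}{5854} \approx 2.2625 \cdot 10^{7}$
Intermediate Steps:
$r{\left(S,o \right)} = - 102 S$ ($r{\left(S,o \right)} = - 6 \left(\left(9 - \left(-5 - 2\right)\right) S + S\right) = - 6 \left(\left(9 - -7\right) S + S\right) = - 6 \left(\left(9 + 7\right) S + S\right) = - 6 \left(16 S + S\right) = - 6 \cdot 17 S = - 102 S$)
$\left(\frac{1}{6612 + 10950} + 10705\right) \left(-1155 + r{\left(-32,-105 \right)}\right) + 48523 = \left(\frac{1}{6612 + 10950} + 10705\right) \left(-1155 - -3264\right) + 48523 = \left(\frac{1}{17562} + 10705\right) \left(-1155 + 3264\right) + 48523 = \left(\frac{1}{17562} + 10705\right) 2109 + 48523 = \frac{188001211}{17562} \cdot 2109 + 48523 = \frac{132164851333}{5854} + 48523 = \frac{132448904975}{5854}$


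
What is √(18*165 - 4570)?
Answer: 40*I ≈ 40.0*I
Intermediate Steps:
√(18*165 - 4570) = √(2970 - 4570) = √(-1600) = 40*I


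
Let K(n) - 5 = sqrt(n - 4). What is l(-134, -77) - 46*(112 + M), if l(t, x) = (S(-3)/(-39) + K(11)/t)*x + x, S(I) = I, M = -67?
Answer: -3745387/1742 + 77*sqrt(7)/134 ≈ -2148.5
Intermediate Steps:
K(n) = 5 + sqrt(-4 + n) (K(n) = 5 + sqrt(n - 4) = 5 + sqrt(-4 + n))
l(t, x) = x + x*(1/13 + (5 + sqrt(7))/t) (l(t, x) = (-3/(-39) + (5 + sqrt(-4 + 11))/t)*x + x = (-3*(-1/39) + (5 + sqrt(7))/t)*x + x = (1/13 + (5 + sqrt(7))/t)*x + x = x*(1/13 + (5 + sqrt(7))/t) + x = x + x*(1/13 + (5 + sqrt(7))/t))
l(-134, -77) - 46*(112 + M) = (1/13)*(-77)*(65 + 13*sqrt(7) + 14*(-134))/(-134) - 46*(112 - 67) = (1/13)*(-77)*(-1/134)*(65 + 13*sqrt(7) - 1876) - 46*45 = (1/13)*(-77)*(-1/134)*(-1811 + 13*sqrt(7)) - 1*2070 = (-139447/1742 + 77*sqrt(7)/134) - 2070 = -3745387/1742 + 77*sqrt(7)/134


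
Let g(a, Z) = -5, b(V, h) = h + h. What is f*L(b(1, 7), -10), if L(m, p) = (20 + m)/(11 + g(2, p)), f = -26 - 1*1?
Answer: -153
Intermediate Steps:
b(V, h) = 2*h
f = -27 (f = -26 - 1 = -27)
L(m, p) = 10/3 + m/6 (L(m, p) = (20 + m)/(11 - 5) = (20 + m)/6 = (20 + m)*(⅙) = 10/3 + m/6)
f*L(b(1, 7), -10) = -27*(10/3 + (2*7)/6) = -27*(10/3 + (⅙)*14) = -27*(10/3 + 7/3) = -27*17/3 = -153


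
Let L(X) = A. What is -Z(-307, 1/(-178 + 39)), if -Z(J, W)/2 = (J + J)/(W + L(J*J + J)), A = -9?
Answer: 42673/313 ≈ 136.34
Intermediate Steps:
L(X) = -9
Z(J, W) = -4*J/(-9 + W) (Z(J, W) = -2*(J + J)/(W - 9) = -2*2*J/(-9 + W) = -4*J/(-9 + W))
-Z(-307, 1/(-178 + 39)) = -(-4)*(-307)/(-9 + 1/(-178 + 39)) = -(-4)*(-307)/(-9 + 1/(-139)) = -(-4)*(-307)/(-9 - 1/139) = -(-4)*(-307)/(-1252/139) = -(-4)*(-307)*(-139)/1252 = -1*(-42673/313) = 42673/313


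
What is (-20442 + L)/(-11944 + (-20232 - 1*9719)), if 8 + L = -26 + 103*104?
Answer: 9764/41895 ≈ 0.23306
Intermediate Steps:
L = 10678 (L = -8 + (-26 + 103*104) = -8 + (-26 + 10712) = -8 + 10686 = 10678)
(-20442 + L)/(-11944 + (-20232 - 1*9719)) = (-20442 + 10678)/(-11944 + (-20232 - 1*9719)) = -9764/(-11944 + (-20232 - 9719)) = -9764/(-11944 - 29951) = -9764/(-41895) = -9764*(-1/41895) = 9764/41895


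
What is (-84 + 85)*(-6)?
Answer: -6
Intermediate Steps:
(-84 + 85)*(-6) = 1*(-6) = -6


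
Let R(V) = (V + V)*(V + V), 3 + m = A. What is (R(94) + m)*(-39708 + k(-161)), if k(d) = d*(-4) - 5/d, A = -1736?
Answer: -211351892895/161 ≈ -1.3127e+9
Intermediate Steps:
k(d) = -5/d - 4*d (k(d) = -4*d - 5/d = -5/d - 4*d)
m = -1739 (m = -3 - 1736 = -1739)
R(V) = 4*V² (R(V) = (2*V)*(2*V) = 4*V²)
(R(94) + m)*(-39708 + k(-161)) = (4*94² - 1739)*(-39708 + (-5/(-161) - 4*(-161))) = (4*8836 - 1739)*(-39708 + (-5*(-1/161) + 644)) = (35344 - 1739)*(-39708 + (5/161 + 644)) = 33605*(-39708 + 103689/161) = 33605*(-6289299/161) = -211351892895/161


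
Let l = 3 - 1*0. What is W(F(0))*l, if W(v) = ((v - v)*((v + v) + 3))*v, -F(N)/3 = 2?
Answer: 0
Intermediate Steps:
F(N) = -6 (F(N) = -3*2 = -6)
l = 3 (l = 3 + 0 = 3)
W(v) = 0 (W(v) = (0*(2*v + 3))*v = (0*(3 + 2*v))*v = 0*v = 0)
W(F(0))*l = 0*3 = 0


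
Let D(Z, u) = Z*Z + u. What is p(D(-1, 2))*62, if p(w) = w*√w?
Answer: 186*√3 ≈ 322.16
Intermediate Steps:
D(Z, u) = u + Z² (D(Z, u) = Z² + u = u + Z²)
p(w) = w^(3/2)
p(D(-1, 2))*62 = (2 + (-1)²)^(3/2)*62 = (2 + 1)^(3/2)*62 = 3^(3/2)*62 = (3*√3)*62 = 186*√3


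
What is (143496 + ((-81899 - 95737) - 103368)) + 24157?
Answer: -113351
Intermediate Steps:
(143496 + ((-81899 - 95737) - 103368)) + 24157 = (143496 + (-177636 - 103368)) + 24157 = (143496 - 281004) + 24157 = -137508 + 24157 = -113351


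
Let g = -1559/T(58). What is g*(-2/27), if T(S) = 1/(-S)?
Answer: -180844/27 ≈ -6697.9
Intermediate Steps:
T(S) = -1/S
g = 90422 (g = -1559/((-1/58)) = -1559/((-1*1/58)) = -1559/(-1/58) = -1559*(-58) = 90422)
g*(-2/27) = 90422*(-2/27) = -180844/27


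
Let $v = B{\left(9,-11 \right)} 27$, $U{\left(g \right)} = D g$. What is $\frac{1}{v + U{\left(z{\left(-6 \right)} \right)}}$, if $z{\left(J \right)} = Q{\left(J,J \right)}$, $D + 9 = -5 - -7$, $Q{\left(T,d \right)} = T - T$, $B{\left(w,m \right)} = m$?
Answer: $- \frac{1}{297} \approx -0.003367$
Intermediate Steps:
$Q{\left(T,d \right)} = 0$
$D = -7$ ($D = -9 - -2 = -9 + \left(-5 + 7\right) = -9 + 2 = -7$)
$z{\left(J \right)} = 0$
$U{\left(g \right)} = - 7 g$
$v = -297$ ($v = \left(-11\right) 27 = -297$)
$\frac{1}{v + U{\left(z{\left(-6 \right)} \right)}} = \frac{1}{-297 - 0} = \frac{1}{-297 + 0} = \frac{1}{-297} = - \frac{1}{297}$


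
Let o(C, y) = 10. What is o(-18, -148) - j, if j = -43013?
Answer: 43023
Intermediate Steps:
o(-18, -148) - j = 10 - 1*(-43013) = 10 + 43013 = 43023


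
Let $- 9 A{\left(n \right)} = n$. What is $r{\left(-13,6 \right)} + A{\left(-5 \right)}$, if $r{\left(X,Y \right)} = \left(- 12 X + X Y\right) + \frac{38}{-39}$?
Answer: $\frac{9077}{117} \approx 77.581$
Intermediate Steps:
$A{\left(n \right)} = - \frac{n}{9}$
$r{\left(X,Y \right)} = - \frac{38}{39} - 12 X + X Y$ ($r{\left(X,Y \right)} = \left(- 12 X + X Y\right) + 38 \left(- \frac{1}{39}\right) = \left(- 12 X + X Y\right) - \frac{38}{39} = - \frac{38}{39} - 12 X + X Y$)
$r{\left(-13,6 \right)} + A{\left(-5 \right)} = \left(- \frac{38}{39} - -156 - 78\right) - - \frac{5}{9} = \left(- \frac{38}{39} + 156 - 78\right) + \frac{5}{9} = \frac{3004}{39} + \frac{5}{9} = \frac{9077}{117}$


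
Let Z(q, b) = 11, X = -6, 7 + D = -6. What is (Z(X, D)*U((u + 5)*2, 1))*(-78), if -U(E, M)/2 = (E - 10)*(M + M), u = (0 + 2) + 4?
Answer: 41184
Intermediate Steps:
D = -13 (D = -7 - 6 = -13)
u = 6 (u = 2 + 4 = 6)
U(E, M) = -4*M*(-10 + E) (U(E, M) = -2*(E - 10)*(M + M) = -2*(-10 + E)*2*M = -4*M*(-10 + E))
(Z(X, D)*U((u + 5)*2, 1))*(-78) = (11*(4*1*(10 - (6 + 5)*2)))*(-78) = (11*(4*1*(10 - 11*2)))*(-78) = (11*(4*1*(10 - 1*22)))*(-78) = (11*(4*1*(10 - 22)))*(-78) = (11*(4*1*(-12)))*(-78) = (11*(-48))*(-78) = -528*(-78) = 41184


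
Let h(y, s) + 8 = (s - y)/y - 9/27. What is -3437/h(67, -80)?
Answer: 690837/2116 ≈ 326.48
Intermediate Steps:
h(y, s) = -25/3 + (s - y)/y (h(y, s) = -8 + ((s - y)/y - 9/27) = -8 + ((s - y)/y - 9*1/27) = -8 + ((s - y)/y - ⅓) = -8 + (-⅓ + (s - y)/y) = -25/3 + (s - y)/y)
-3437/h(67, -80) = -3437/(-28/3 - 80/67) = -3437/(-2116/201) = -3437*(-201/2116) = 690837/2116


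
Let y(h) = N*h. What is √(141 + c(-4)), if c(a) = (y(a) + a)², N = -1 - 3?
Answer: √285 ≈ 16.882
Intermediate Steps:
N = -4
y(h) = -4*h
c(a) = 9*a² (c(a) = (-4*a + a)² = (-3*a)² = 9*a²)
√(141 + c(-4)) = √(141 + 9*(-4)²) = √(141 + 9*16) = √(141 + 144) = √285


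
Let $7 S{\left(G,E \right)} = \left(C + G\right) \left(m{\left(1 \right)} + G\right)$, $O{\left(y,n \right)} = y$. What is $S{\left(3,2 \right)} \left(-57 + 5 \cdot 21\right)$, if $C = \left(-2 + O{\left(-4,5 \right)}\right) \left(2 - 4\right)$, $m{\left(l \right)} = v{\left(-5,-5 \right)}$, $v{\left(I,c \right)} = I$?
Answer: $- \frac{1440}{7} \approx -205.71$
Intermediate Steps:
$m{\left(l \right)} = -5$
$C = 12$ ($C = \left(-2 - 4\right) \left(2 - 4\right) = \left(-6\right) \left(-2\right) = 12$)
$S{\left(G,E \right)} = \frac{\left(-5 + G\right) \left(12 + G\right)}{7}$ ($S{\left(G,E \right)} = \frac{\left(12 + G\right) \left(-5 + G\right)}{7} = \frac{\left(-5 + G\right) \left(12 + G\right)}{7}$)
$S{\left(3,2 \right)} \left(-57 + 5 \cdot 21\right) = \left(- \frac{60}{7} + 3 + \frac{3^{2}}{7}\right) \left(-57 + 5 \cdot 21\right) = \left(- \frac{60}{7} + 3 + \frac{1}{7} \cdot 9\right) \left(-57 + 105\right) = \left(- \frac{60}{7} + 3 + \frac{9}{7}\right) 48 = \left(- \frac{30}{7}\right) 48 = - \frac{1440}{7}$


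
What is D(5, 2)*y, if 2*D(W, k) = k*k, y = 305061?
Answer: 610122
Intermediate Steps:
D(W, k) = k²/2 (D(W, k) = (k*k)/2 = k²/2)
D(5, 2)*y = ((½)*2²)*305061 = ((½)*4)*305061 = 2*305061 = 610122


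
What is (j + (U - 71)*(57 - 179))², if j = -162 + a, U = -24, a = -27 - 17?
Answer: 129595456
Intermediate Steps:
a = -44
j = -206 (j = -162 - 44 = -206)
(j + (U - 71)*(57 - 179))² = (-206 + (-24 - 71)*(57 - 179))² = (-206 - 95*(-122))² = (-206 + 11590)² = 11384² = 129595456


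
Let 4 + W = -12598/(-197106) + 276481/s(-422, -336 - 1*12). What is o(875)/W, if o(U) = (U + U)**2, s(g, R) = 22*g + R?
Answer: -415302342000000/4426344287 ≈ -93825.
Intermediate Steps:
s(g, R) = R + 22*g
o(U) = 4*U**2 (o(U) = (2*U)**2 = 4*U**2)
W = -4426344287/135608928 (W = -4 + (-12598/(-197106) + 276481/((-336 - 1*12) + 22*(-422))) = -4 + (-12598*(-1/197106) + 276481/((-336 - 12) - 9284)) = -4 + (6299/98553 + 276481/(-348 - 9284)) = -4 + (6299/98553 + 276481/(-9632)) = -4 + (6299/98553 + 276481*(-1/9632)) = -4 + (6299/98553 - 276481/9632) = -4 - 3883908575/135608928 = -4426344287/135608928 ≈ -32.641)
o(875)/W = (4*875**2)/(-4426344287/135608928) = (4*765625)*(-135608928/4426344287) = 3062500*(-135608928/4426344287) = -415302342000000/4426344287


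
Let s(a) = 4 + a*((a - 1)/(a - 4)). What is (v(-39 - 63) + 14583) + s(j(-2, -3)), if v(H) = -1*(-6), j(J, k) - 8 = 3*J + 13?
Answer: 160733/11 ≈ 14612.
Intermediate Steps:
j(J, k) = 21 + 3*J (j(J, k) = 8 + (3*J + 13) = 8 + (13 + 3*J) = 21 + 3*J)
v(H) = 6
s(a) = 4 + a*(-1 + a)/(-4 + a) (s(a) = 4 + a*((-1 + a)/(-4 + a)) = 4 + a*(-1 + a)/(-4 + a))
(v(-39 - 63) + 14583) + s(j(-2, -3)) = (6 + 14583) + (-16 + (21 + 3*(-2))² + 3*(21 + 3*(-2)))/(-4 + (21 + 3*(-2))) = 14589 + (-16 + (21 - 6)² + 3*(21 - 6))/(-4 + (21 - 6)) = 14589 + (-16 + 15² + 3*15)/(-4 + 15) = 14589 + (-16 + 225 + 45)/11 = 14589 + (1/11)*254 = 14589 + 254/11 = 160733/11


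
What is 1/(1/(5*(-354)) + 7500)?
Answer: 1770/13274999 ≈ 0.00013333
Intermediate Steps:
1/(1/(5*(-354)) + 7500) = 1/(1/(-1770) + 7500) = 1/(-1/1770 + 7500) = 1/(13274999/1770) = 1770/13274999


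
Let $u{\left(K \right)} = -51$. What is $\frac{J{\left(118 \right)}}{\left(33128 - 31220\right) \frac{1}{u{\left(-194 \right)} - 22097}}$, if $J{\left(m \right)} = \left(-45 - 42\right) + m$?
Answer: $- \frac{171647}{477} \approx -359.85$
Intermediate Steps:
$J{\left(m \right)} = -87 + m$
$\frac{J{\left(118 \right)}}{\left(33128 - 31220\right) \frac{1}{u{\left(-194 \right)} - 22097}} = \frac{-87 + 118}{\left(33128 - 31220\right) \frac{1}{-51 - 22097}} = \frac{31}{1908 \frac{1}{-22148}} = \frac{31}{1908 \left(- \frac{1}{22148}\right)} = \frac{31}{- \frac{477}{5537}} = 31 \left(- \frac{5537}{477}\right) = - \frac{171647}{477}$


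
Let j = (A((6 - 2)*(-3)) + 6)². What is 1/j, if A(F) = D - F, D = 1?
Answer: 1/361 ≈ 0.0027701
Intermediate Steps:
A(F) = 1 - F
j = 361 (j = ((1 - (6 - 2)*(-3)) + 6)² = ((1 - 4*(-3)) + 6)² = ((1 - 1*(-12)) + 6)² = ((1 + 12) + 6)² = (13 + 6)² = 19² = 361)
1/j = 1/361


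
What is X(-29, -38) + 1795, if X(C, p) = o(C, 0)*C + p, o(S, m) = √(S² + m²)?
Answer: 916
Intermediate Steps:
X(C, p) = p + C*√(C²) (X(C, p) = √(C² + 0²)*C + p = √(C² + 0)*C + p = √(C²)*C + p = C*√(C²) + p = p + C*√(C²))
X(-29, -38) + 1795 = (-38 - 29*√((-29)²)) + 1795 = (-38 - 29*√841) + 1795 = (-38 - 29*29) + 1795 = (-38 - 841) + 1795 = -879 + 1795 = 916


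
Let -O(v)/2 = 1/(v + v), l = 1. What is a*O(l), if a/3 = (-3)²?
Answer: -27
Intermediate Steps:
a = 27 (a = 3*(-3)² = 3*9 = 27)
O(v) = -1/v (O(v) = -2/(v + v) = -2*1/(2*v) = -1/v)
a*O(l) = 27*(-1/1) = 27*(-1*1) = 27*(-1) = -27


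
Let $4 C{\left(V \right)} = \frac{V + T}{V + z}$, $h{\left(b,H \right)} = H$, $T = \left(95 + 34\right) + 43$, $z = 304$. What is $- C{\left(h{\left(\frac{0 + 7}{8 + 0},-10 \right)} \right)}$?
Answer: $- \frac{27}{196} \approx -0.13776$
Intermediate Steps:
$T = 172$ ($T = 129 + 43 = 172$)
$C{\left(V \right)} = \frac{172 + V}{4 \left(304 + V\right)}$ ($C{\left(V \right)} = \frac{\left(V + 172\right) \frac{1}{V + 304}}{4} = \frac{\left(172 + V\right) \frac{1}{304 + V}}{4} = \frac{\frac{1}{304 + V} \left(172 + V\right)}{4} = \frac{172 + V}{4 \left(304 + V\right)}$)
$- C{\left(h{\left(\frac{0 + 7}{8 + 0},-10 \right)} \right)} = - \frac{172 - 10}{4 \left(304 - 10\right)} = - \frac{162}{4 \cdot 294} = \left(-1\right) \frac{27}{196} = - \frac{27}{196}$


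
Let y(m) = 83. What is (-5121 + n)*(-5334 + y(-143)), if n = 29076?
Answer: -125787705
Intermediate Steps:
(-5121 + n)*(-5334 + y(-143)) = (-5121 + 29076)*(-5334 + 83) = 23955*(-5251) = -125787705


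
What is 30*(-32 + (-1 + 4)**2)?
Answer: -690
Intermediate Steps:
30*(-32 + (-1 + 4)**2) = 30*(-32 + 3**2) = 30*(-32 + 9) = 30*(-23) = -690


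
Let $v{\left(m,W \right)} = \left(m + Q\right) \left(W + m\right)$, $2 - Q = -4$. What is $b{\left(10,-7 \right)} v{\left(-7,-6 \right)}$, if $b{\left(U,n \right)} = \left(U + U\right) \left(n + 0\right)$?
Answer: $-1820$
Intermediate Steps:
$Q = 6$ ($Q = 2 - -4 = 2 + 4 = 6$)
$b{\left(U,n \right)} = 2 U n$
$v{\left(m,W \right)} = \left(6 + m\right) \left(W + m\right)$ ($v{\left(m,W \right)} = \left(m + 6\right) \left(W + m\right) = \left(6 + m\right) \left(W + m\right)$)
$b{\left(10,-7 \right)} v{\left(-7,-6 \right)} = 2 \cdot 10 \left(-7\right) \left(\left(-7\right)^{2} + 6 \left(-6\right) + 6 \left(-7\right) - -42\right) = - 140 \left(49 - 36 - 42 + 42\right) = \left(-140\right) 13 = -1820$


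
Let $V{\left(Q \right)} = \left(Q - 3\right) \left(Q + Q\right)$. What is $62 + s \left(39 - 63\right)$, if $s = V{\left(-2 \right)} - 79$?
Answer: $1478$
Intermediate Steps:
$V{\left(Q \right)} = 2 Q \left(-3 + Q\right)$ ($V{\left(Q \right)} = \left(-3 + Q\right) 2 Q = 2 Q \left(-3 + Q\right)$)
$s = -59$ ($s = 2 \left(-2\right) \left(-3 - 2\right) - 79 = 2 \left(-2\right) \left(-5\right) - 79 = 20 - 79 = -59$)
$62 + s \left(39 - 63\right) = 62 - 59 \left(39 - 63\right) = 62 - -1416 = 62 + 1416 = 1478$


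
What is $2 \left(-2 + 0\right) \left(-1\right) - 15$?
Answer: $-11$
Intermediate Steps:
$2 \left(-2 + 0\right) \left(-1\right) - 15 = 2 \left(\left(-2\right) \left(-1\right)\right) - 15 = 2 \cdot 2 - 15 = 4 - 15 = -11$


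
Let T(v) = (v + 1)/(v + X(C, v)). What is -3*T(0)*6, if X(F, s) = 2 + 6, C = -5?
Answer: -9/4 ≈ -2.2500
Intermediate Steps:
X(F, s) = 8
T(v) = (1 + v)/(8 + v) (T(v) = (v + 1)/(v + 8) = (1 + v)/(8 + v))
-3*T(0)*6 = -3*(1 + 0)/(8 + 0)*6 = -3/8*6 = -9/4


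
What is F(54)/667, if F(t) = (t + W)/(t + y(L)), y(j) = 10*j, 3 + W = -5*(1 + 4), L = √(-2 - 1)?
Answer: 117/178756 - 65*I*√3/536268 ≈ 0.00065452 - 0.00020994*I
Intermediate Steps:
L = I*√3 (L = √(-3) = I*√3 ≈ 1.732*I)
W = -28 (W = -3 - 5*(1 + 4) = -3 - 5*5 = -3 - 25 = -28)
F(t) = (-28 + t)/(t + 10*I*√3) (F(t) = (t - 28)/(t + 10*(I*√3)) = (-28 + t)/(t + 10*I*√3))
F(54)/667 = ((-28 + 54)/(54 + 10*I*√3))/667 = (26/(54 + 10*I*√3))*(1/667) = 26/(667*(54 + 10*I*√3))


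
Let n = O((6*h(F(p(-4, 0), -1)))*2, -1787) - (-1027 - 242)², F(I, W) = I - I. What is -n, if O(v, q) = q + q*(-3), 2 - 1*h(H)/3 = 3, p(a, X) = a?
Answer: 1606787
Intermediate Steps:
F(I, W) = 0
h(H) = -3 (h(H) = 6 - 3*3 = 6 - 9 = -3)
O(v, q) = -2*q (O(v, q) = q - 3*q = -2*q)
n = -1606787 (n = -2*(-1787) - (-1027 - 242)² = 3574 - 1*(-1269)² = 3574 - 1*1610361 = 3574 - 1610361 = -1606787)
-n = -1*(-1606787) = 1606787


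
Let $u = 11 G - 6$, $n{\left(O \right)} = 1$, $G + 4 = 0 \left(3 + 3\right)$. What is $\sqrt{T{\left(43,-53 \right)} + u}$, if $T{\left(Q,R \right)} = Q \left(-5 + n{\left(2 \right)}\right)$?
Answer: $i \sqrt{222} \approx 14.9 i$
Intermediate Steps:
$G = -4$ ($G = -4 + 0 \left(3 + 3\right) = -4 + 0 \cdot 6 = -4 + 0 = -4$)
$T{\left(Q,R \right)} = - 4 Q$ ($T{\left(Q,R \right)} = Q \left(-5 + 1\right) = Q \left(-4\right) = - 4 Q$)
$u = -50$ ($u = 11 \left(-4\right) - 6 = -44 - 6 = -50$)
$\sqrt{T{\left(43,-53 \right)} + u} = \sqrt{\left(-4\right) 43 - 50} = \sqrt{-172 - 50} = \sqrt{-222} = i \sqrt{222}$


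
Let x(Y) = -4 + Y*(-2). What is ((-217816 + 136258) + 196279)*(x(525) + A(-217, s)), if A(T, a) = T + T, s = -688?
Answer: -170704848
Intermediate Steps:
A(T, a) = 2*T
x(Y) = -4 - 2*Y
((-217816 + 136258) + 196279)*(x(525) + A(-217, s)) = ((-217816 + 136258) + 196279)*((-4 - 2*525) + 2*(-217)) = (-81558 + 196279)*((-4 - 1050) - 434) = 114721*(-1054 - 434) = 114721*(-1488) = -170704848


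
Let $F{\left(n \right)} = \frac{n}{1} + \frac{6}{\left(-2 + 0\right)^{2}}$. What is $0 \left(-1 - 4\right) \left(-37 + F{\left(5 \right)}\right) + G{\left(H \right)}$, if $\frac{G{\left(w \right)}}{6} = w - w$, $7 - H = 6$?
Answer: $0$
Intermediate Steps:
$H = 1$ ($H = 7 - 6 = 1$)
$G{\left(w \right)} = 0$ ($G{\left(w \right)} = 6 \left(w - w\right) = 6 \cdot 0 = 0$)
$F{\left(n \right)} = \frac{3}{2} + n$ ($F{\left(n \right)} = n 1 + \frac{6}{\left(-2\right)^{2}} = n + \frac{6}{4} = n + 6 \cdot \frac{1}{4} = n + \frac{3}{2} = \frac{3}{2} + n$)
$0 \left(-1 - 4\right) \left(-37 + F{\left(5 \right)}\right) + G{\left(H \right)} = 0 \left(-1 - 4\right) \left(-37 + \left(\frac{3}{2} + 5\right)\right) + 0 = 0 \left(-5\right) \left(-37 + \frac{13}{2}\right) + 0 = 0 \left(- \frac{61}{2}\right) + 0 = 0 + 0 = 0$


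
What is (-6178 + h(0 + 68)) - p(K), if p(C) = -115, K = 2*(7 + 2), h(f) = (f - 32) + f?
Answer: -5959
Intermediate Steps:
h(f) = -32 + 2*f (h(f) = (-32 + f) + f = -32 + 2*f)
K = 18 (K = 2*9 = 18)
(-6178 + h(0 + 68)) - p(K) = (-6178 + (-32 + 2*(0 + 68))) - 1*(-115) = (-6178 + (-32 + 2*68)) + 115 = (-6178 + (-32 + 136)) + 115 = (-6178 + 104) + 115 = -6074 + 115 = -5959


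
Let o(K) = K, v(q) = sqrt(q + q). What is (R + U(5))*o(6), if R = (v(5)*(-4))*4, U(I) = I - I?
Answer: -96*sqrt(10) ≈ -303.58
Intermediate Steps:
v(q) = sqrt(2)*sqrt(q) (v(q) = sqrt(2*q) = sqrt(2)*sqrt(q))
U(I) = 0
R = -16*sqrt(10) (R = ((sqrt(2)*sqrt(5))*(-4))*4 = (sqrt(10)*(-4))*4 = -4*sqrt(10)*4 = -16*sqrt(10) ≈ -50.596)
(R + U(5))*o(6) = (-16*sqrt(10) + 0)*6 = -16*sqrt(10)*6 = -96*sqrt(10)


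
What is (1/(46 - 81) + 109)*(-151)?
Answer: -575914/35 ≈ -16455.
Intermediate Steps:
(1/(46 - 81) + 109)*(-151) = (1/(-35) + 109)*(-151) = (-1/35 + 109)*(-151) = (3814/35)*(-151) = -575914/35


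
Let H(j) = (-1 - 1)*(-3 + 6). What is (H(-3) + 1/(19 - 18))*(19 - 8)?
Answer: -55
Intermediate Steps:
H(j) = -6 (H(j) = -2*3 = -6)
(H(-3) + 1/(19 - 18))*(19 - 8) = (-6 + 1/(19 - 18))*(19 - 8) = (-6 + 1/1)*11 = (-6 + 1)*11 = -5*11 = -55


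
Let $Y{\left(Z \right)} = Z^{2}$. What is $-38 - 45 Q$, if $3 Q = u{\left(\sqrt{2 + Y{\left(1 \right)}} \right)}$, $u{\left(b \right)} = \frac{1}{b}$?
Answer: $-38 - 5 \sqrt{3} \approx -46.66$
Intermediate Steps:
$Q = \frac{\sqrt{3}}{9}$ ($Q = \frac{1}{3 \sqrt{2 + 1^{2}}} = \frac{1}{3 \sqrt{2 + 1}} = \frac{1}{3 \sqrt{3}} = \frac{\frac{1}{3} \sqrt{3}}{3} = \frac{\sqrt{3}}{9} \approx 0.19245$)
$-38 - 45 Q = -38 - 45 \frac{\sqrt{3}}{9} = -38 - 5 \sqrt{3}$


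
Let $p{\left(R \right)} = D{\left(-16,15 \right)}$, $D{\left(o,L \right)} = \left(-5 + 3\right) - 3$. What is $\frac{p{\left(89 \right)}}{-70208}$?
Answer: $\frac{5}{70208} \approx 7.1217 \cdot 10^{-5}$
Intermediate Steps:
$D{\left(o,L \right)} = -5$ ($D{\left(o,L \right)} = -2 - 3 = -5$)
$p{\left(R \right)} = -5$
$\frac{p{\left(89 \right)}}{-70208} = - \frac{5}{-70208} = \left(-5\right) \left(- \frac{1}{70208}\right) = \frac{5}{70208}$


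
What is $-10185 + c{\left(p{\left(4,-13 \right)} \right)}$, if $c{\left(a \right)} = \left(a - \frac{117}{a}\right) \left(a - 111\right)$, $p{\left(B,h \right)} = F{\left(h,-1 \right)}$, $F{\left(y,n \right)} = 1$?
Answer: $2575$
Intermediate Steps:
$p{\left(B,h \right)} = 1$
$c{\left(a \right)} = \left(-111 + a\right) \left(a - \frac{117}{a}\right)$ ($c{\left(a \right)} = \left(a - \frac{117}{a}\right) \left(-111 + a\right) = \left(-111 + a\right) \left(a - \frac{117}{a}\right)$)
$-10185 + c{\left(p{\left(4,-13 \right)} \right)} = -10185 + \left(-117 + 1^{2} - 111 + \frac{12987}{1}\right) = -10185 + \left(-117 + 1 - 111 + 12987 \cdot 1\right) = -10185 + \left(-117 + 1 - 111 + 12987\right) = -10185 + 12760 = 2575$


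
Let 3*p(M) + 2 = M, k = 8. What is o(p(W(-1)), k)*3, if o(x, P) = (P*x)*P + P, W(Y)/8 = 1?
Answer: 408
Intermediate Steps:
W(Y) = 8 (W(Y) = 8*1 = 8)
p(M) = -2/3 + M/3
o(x, P) = P + x*P**2 (o(x, P) = x*P**2 + P = P + x*P**2)
o(p(W(-1)), k)*3 = (8*(1 + 8*(-2/3 + (1/3)*8)))*3 = (8*(1 + 8*(-2/3 + 8/3)))*3 = (8*(1 + 8*2))*3 = (8*(1 + 16))*3 = (8*17)*3 = 136*3 = 408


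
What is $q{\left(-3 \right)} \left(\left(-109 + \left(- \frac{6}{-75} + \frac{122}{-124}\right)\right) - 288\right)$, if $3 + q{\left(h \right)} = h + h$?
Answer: $\frac{5550759}{1550} \approx 3581.1$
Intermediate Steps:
$q{\left(h \right)} = -3 + 2 h$ ($q{\left(h \right)} = -3 + \left(h + h\right) = -3 + 2 h$)
$q{\left(-3 \right)} \left(\left(-109 + \left(- \frac{6}{-75} + \frac{122}{-124}\right)\right) - 288\right) = \left(-3 + 2 \left(-3\right)\right) \left(\left(-109 + \left(- \frac{6}{-75} + \frac{122}{-124}\right)\right) - 288\right) = \left(-3 - 6\right) \left(\left(-109 + \left(\left(-6\right) \left(- \frac{1}{75}\right) + 122 \left(- \frac{1}{124}\right)\right)\right) - 288\right) = - 9 \left(\left(-109 + \left(\frac{2}{25} - \frac{61}{62}\right)\right) - 288\right) = - 9 \left(\left(-109 - \frac{1401}{1550}\right) - 288\right) = - 9 \left(- \frac{170351}{1550} - 288\right) = \left(-9\right) \left(- \frac{616751}{1550}\right) = \frac{5550759}{1550}$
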